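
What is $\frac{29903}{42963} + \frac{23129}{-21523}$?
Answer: $- \frac{350088958}{924692649} \approx -0.3786$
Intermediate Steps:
$\frac{29903}{42963} + \frac{23129}{-21523} = 29903 \cdot \frac{1}{42963} + 23129 \left(- \frac{1}{21523}\right) = \frac{29903}{42963} - \frac{23129}{21523} = - \frac{350088958}{924692649}$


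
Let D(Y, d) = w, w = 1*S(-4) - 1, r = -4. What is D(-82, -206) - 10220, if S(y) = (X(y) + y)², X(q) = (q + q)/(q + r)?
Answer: -10212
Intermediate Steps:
X(q) = 2*q/(-4 + q) (X(q) = (q + q)/(q - 4) = (2*q)/(-4 + q) = 2*q/(-4 + q))
S(y) = (y + 2*y/(-4 + y))² (S(y) = (2*y/(-4 + y) + y)² = (y + 2*y/(-4 + y))²)
w = 8 (w = 1*((-4)²*(-2 - 4)²/(-4 - 4)²) - 1 = 1*(16*(-6)²/(-8)²) - 1 = 1*(16*(1/64)*36) - 1 = 1*9 - 1 = 9 - 1 = 8)
D(Y, d) = 8
D(-82, -206) - 10220 = 8 - 10220 = -10212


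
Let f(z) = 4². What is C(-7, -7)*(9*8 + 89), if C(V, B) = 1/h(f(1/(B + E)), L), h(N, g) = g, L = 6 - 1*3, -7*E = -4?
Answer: 161/3 ≈ 53.667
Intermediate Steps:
E = 4/7 (E = -⅐*(-4) = 4/7 ≈ 0.57143)
L = 3 (L = 6 - 3 = 3)
f(z) = 16
C(V, B) = ⅓ (C(V, B) = 1/3 = ⅓)
C(-7, -7)*(9*8 + 89) = (9*8 + 89)/3 = (72 + 89)/3 = (⅓)*161 = 161/3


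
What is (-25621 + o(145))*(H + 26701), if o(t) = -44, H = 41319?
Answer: -1745733300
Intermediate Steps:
(-25621 + o(145))*(H + 26701) = (-25621 - 44)*(41319 + 26701) = -25665*68020 = -1745733300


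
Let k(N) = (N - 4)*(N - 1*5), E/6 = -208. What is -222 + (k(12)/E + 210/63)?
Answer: -11373/52 ≈ -218.71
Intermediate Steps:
E = -1248 (E = 6*(-208) = -1248)
k(N) = (-5 + N)*(-4 + N) (k(N) = (-4 + N)*(N - 5) = (-4 + N)*(-5 + N) = (-5 + N)*(-4 + N))
-222 + (k(12)/E + 210/63) = -222 + ((20 + 12**2 - 9*12)/(-1248) + 210/63) = -222 + ((20 + 144 - 108)*(-1/1248) + 210*(1/63)) = -222 + (56*(-1/1248) + 10/3) = -222 + (-7/156 + 10/3) = -222 + 171/52 = -11373/52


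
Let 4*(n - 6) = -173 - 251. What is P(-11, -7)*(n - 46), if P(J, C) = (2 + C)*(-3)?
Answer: -2190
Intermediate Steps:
P(J, C) = -6 - 3*C
n = -100 (n = 6 + (-173 - 251)/4 = 6 + (¼)*(-424) = 6 - 106 = -100)
P(-11, -7)*(n - 46) = (-6 - 3*(-7))*(-100 - 46) = (-6 + 21)*(-146) = 15*(-146) = -2190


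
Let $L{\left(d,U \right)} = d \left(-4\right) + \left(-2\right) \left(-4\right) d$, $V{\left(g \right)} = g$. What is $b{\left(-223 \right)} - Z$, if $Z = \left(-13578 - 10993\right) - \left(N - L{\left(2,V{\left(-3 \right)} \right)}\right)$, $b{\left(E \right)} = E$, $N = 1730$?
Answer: $26070$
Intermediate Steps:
$L{\left(d,U \right)} = 4 d$ ($L{\left(d,U \right)} = - 4 d + 8 d = 4 d$)
$Z = -26293$ ($Z = \left(-13578 - 10993\right) + \left(4 \cdot 2 - 1730\right) = -24571 + \left(8 - 1730\right) = -24571 - 1722 = -26293$)
$b{\left(-223 \right)} - Z = -223 - -26293 = -223 + 26293 = 26070$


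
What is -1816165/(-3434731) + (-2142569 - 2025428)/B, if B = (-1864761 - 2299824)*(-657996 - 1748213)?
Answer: 18199524351675599918/34418965043036951715 ≈ 0.52876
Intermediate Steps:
B = 10020861908265 (B = -4164585*(-2406209) = 10020861908265)
-1816165/(-3434731) + (-2142569 - 2025428)/B = -1816165/(-3434731) + (-2142569 - 2025428)/10020861908265 = -1816165*(-1/3434731) - 4167997*1/10020861908265 = 1816165/3434731 - 4167997/10020861908265 = 18199524351675599918/34418965043036951715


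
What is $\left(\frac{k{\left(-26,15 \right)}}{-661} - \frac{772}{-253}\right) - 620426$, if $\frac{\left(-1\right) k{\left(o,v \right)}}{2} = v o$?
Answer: $- \frac{103755388306}{167233} \approx -6.2042 \cdot 10^{5}$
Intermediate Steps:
$k{\left(o,v \right)} = - 2 o v$ ($k{\left(o,v \right)} = - 2 v o = - 2 o v$)
$\left(\frac{k{\left(-26,15 \right)}}{-661} - \frac{772}{-253}\right) - 620426 = \left(\frac{\left(-2\right) \left(-26\right) 15}{-661} - \frac{772}{-253}\right) - 620426 = \left(780 \left(- \frac{1}{661}\right) - - \frac{772}{253}\right) - 620426 = \left(- \frac{780}{661} + \frac{772}{253}\right) - 620426 = \frac{312952}{167233} - 620426 = - \frac{103755388306}{167233}$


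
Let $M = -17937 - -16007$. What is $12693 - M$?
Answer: $14623$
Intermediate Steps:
$M = -1930$ ($M = -17937 + 16007 = -1930$)
$12693 - M = 12693 - -1930 = 12693 + 1930 = 14623$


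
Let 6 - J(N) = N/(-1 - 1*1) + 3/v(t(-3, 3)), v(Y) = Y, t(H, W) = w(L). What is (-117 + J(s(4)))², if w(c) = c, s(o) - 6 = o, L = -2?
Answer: 43681/4 ≈ 10920.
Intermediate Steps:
s(o) = 6 + o
t(H, W) = -2
J(N) = 15/2 + N/2 (J(N) = 6 - (N/(-1 - 1*1) + 3/(-2)) = 6 - (N/(-1 - 1) + 3*(-½)) = 6 - (N/(-2) - 3/2) = 6 - (N*(-½) - 3/2) = 6 - (-N/2 - 3/2) = 6 - (-3/2 - N/2) = 6 + (3/2 + N/2) = 15/2 + N/2)
(-117 + J(s(4)))² = (-117 + (15/2 + (6 + 4)/2))² = (-117 + (15/2 + (½)*10))² = (-117 + (15/2 + 5))² = (-117 + 25/2)² = (-209/2)² = 43681/4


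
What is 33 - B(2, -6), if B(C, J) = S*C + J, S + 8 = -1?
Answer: 57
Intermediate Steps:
S = -9 (S = -8 - 1 = -9)
B(C, J) = J - 9*C (B(C, J) = -9*C + J = J - 9*C)
33 - B(2, -6) = 33 - (-6 - 9*2) = 33 - (-6 - 18) = 33 - 1*(-24) = 33 + 24 = 57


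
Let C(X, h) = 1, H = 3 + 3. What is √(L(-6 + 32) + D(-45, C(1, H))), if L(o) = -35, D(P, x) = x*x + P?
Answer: I*√79 ≈ 8.8882*I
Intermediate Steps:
H = 6
D(P, x) = P + x² (D(P, x) = x² + P = P + x²)
√(L(-6 + 32) + D(-45, C(1, H))) = √(-35 + (-45 + 1²)) = √(-35 + (-45 + 1)) = √(-35 - 44) = √(-79) = I*√79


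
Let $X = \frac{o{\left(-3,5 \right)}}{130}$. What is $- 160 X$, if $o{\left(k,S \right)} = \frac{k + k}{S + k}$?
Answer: $\frac{48}{13} \approx 3.6923$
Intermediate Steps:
$o{\left(k,S \right)} = \frac{2 k}{S + k}$
$X = - \frac{3}{130}$ ($X = \frac{2 \left(-3\right) \frac{1}{5 - 3}}{130} = 2 \left(-3\right) \frac{1}{2} \cdot \frac{1}{130} = \left(-3\right) \frac{1}{130} = - \frac{3}{130} \approx -0.023077$)
$- 160 X = \left(-160\right) \left(- \frac{3}{130}\right) = \frac{48}{13}$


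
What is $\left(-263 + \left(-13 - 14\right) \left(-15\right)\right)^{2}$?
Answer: $20164$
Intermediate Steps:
$\left(-263 + \left(-13 - 14\right) \left(-15\right)\right)^{2} = \left(-263 - -405\right)^{2} = \left(-263 + 405\right)^{2} = 142^{2} = 20164$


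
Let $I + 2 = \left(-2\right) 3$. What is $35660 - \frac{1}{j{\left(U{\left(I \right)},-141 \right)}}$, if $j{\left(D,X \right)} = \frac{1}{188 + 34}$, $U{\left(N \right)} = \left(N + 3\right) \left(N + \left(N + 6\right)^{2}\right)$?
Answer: $35438$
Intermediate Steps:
$I = -8$ ($I = -2 - 6 = -8$)
$U{\left(N \right)} = \left(3 + N\right) \left(N + \left(6 + N\right)^{2}\right)$
$j{\left(D,X \right)} = \frac{1}{222}$
$35660 - \frac{1}{j{\left(U{\left(I \right)},-141 \right)}} = 35660 - \frac{1}{\frac{1}{222}} = 35660 - 222 = 35438$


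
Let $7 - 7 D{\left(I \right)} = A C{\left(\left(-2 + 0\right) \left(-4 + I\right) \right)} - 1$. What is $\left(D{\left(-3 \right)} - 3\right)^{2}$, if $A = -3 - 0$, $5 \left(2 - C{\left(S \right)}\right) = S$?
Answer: $\frac{121}{25} \approx 4.84$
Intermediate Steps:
$C{\left(S \right)} = 2 - \frac{S}{5}$
$A = -3$ ($A = -3 + 0 = -3$)
$D{\left(I \right)} = \frac{46}{35} + \frac{6 I}{35}$ ($D{\left(I \right)} = 1 - \frac{- 3 \left(2 - \frac{\left(-2 + 0\right) \left(-4 + I\right)}{5}\right) - 1}{7} = 1 - \frac{- 3 \left(2 - \frac{\left(-2\right) \left(-4 + I\right)}{5}\right) - 1}{7} = 1 - \frac{- 3 \left(2 - \frac{8 - 2 I}{5}\right) - 1}{7} = 1 - \frac{- 3 \left(2 + \left(- \frac{8}{5} + \frac{2 I}{5}\right)\right) - 1}{7} = 1 - \frac{- 3 \left(\frac{2}{5} + \frac{2 I}{5}\right) - 1}{7} = 1 - \frac{\left(- \frac{6}{5} - \frac{6 I}{5}\right) - 1}{7} = 1 - \frac{- \frac{11}{5} - \frac{6 I}{5}}{7} = 1 + \left(\frac{11}{35} + \frac{6 I}{35}\right) = \frac{46}{35} + \frac{6 I}{35}$)
$\left(D{\left(-3 \right)} - 3\right)^{2} = \left(\left(\frac{46}{35} + \frac{6}{35} \left(-3\right)\right) - 3\right)^{2} = \left(\left(\frac{46}{35} - \frac{18}{35}\right) - 3\right)^{2} = \left(\frac{4}{5} - 3\right)^{2} = \left(- \frac{11}{5}\right)^{2} = \frac{121}{25}$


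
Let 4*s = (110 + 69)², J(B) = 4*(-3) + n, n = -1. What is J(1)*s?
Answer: -416533/4 ≈ -1.0413e+5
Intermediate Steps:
J(B) = -13 (J(B) = 4*(-3) - 1 = -12 - 1 = -13)
s = 32041/4 (s = (110 + 69)²/4 = (¼)*179² = (¼)*32041 = 32041/4 ≈ 8010.3)
J(1)*s = -13*32041/4 = -416533/4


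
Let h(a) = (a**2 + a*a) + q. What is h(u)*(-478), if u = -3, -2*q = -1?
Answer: -8843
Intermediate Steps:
q = 1/2 (q = -1/2*(-1) = 1/2 ≈ 0.50000)
h(a) = 1/2 + 2*a**2 (h(a) = (a**2 + a*a) + 1/2 = (a**2 + a**2) + 1/2 = 2*a**2 + 1/2 = 1/2 + 2*a**2)
h(u)*(-478) = (1/2 + 2*(-3)**2)*(-478) = (1/2 + 2*9)*(-478) = (1/2 + 18)*(-478) = (37/2)*(-478) = -8843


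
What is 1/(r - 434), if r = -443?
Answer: -1/877 ≈ -0.0011403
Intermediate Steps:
1/(r - 434) = 1/(-443 - 434) = 1/(-877) = -1/877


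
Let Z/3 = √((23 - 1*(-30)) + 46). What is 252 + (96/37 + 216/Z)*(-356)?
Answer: -24852/37 - 8544*√11/11 ≈ -3247.8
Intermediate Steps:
Z = 9*√11 (Z = 3*√((23 - 1*(-30)) + 46) = 3*√((23 + 30) + 46) = 3*√(53 + 46) = 3*√99 = 3*(3*√11) = 9*√11 ≈ 29.850)
252 + (96/37 + 216/Z)*(-356) = 252 + (96/37 + 216/((9*√11)))*(-356) = 252 + (96*(1/37) + 216*(√11/99))*(-356) = 252 + (96/37 + 24*√11/11)*(-356) = 252 + (-34176/37 - 8544*√11/11) = -24852/37 - 8544*√11/11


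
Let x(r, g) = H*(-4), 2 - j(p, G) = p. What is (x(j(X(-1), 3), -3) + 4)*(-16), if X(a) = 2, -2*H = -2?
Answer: 0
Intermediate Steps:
H = 1 (H = -½*(-2) = 1)
j(p, G) = 2 - p
x(r, g) = -4 (x(r, g) = 1*(-4) = -4)
(x(j(X(-1), 3), -3) + 4)*(-16) = (-4 + 4)*(-16) = 0*(-16) = 0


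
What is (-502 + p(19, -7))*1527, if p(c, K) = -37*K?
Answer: -371061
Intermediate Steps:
(-502 + p(19, -7))*1527 = (-502 - 37*(-7))*1527 = (-502 + 259)*1527 = -243*1527 = -371061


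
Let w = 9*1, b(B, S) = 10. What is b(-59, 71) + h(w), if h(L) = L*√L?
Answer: 37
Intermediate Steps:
w = 9
h(L) = L^(3/2)
b(-59, 71) + h(w) = 10 + 9^(3/2) = 10 + 27 = 37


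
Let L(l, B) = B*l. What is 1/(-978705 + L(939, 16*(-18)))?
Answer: -1/1249137 ≈ -8.0055e-7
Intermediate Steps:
1/(-978705 + L(939, 16*(-18))) = 1/(-978705 + (16*(-18))*939) = 1/(-978705 - 288*939) = 1/(-978705 - 270432) = 1/(-1249137) = -1/1249137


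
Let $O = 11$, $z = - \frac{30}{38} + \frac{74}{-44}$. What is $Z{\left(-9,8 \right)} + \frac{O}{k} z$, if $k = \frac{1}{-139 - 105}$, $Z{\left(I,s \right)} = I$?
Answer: $\frac{125855}{19} \approx 6623.9$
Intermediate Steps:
$z = - \frac{1033}{418}$ ($z = \left(-30\right) \frac{1}{38} + 74 \left(- \frac{1}{44}\right) = - \frac{15}{19} - \frac{37}{22} = - \frac{1033}{418} \approx -2.4713$)
$k = - \frac{1}{244}$ ($k = \frac{1}{-244} = - \frac{1}{244} \approx -0.0040984$)
$Z{\left(-9,8 \right)} + \frac{O}{k} z = -9 + \frac{11}{- \frac{1}{244}} \left(- \frac{1033}{418}\right) = -9 + 11 \left(-244\right) \left(- \frac{1033}{418}\right) = -9 - - \frac{126026}{19} = -9 + \frac{126026}{19} = \frac{125855}{19}$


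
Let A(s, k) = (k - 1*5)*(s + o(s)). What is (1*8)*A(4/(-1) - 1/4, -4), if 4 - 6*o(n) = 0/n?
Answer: 258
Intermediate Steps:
o(n) = ⅔ (o(n) = ⅔ - 0/n = ⅔ - ⅙*0 = ⅔ + 0 = ⅔)
A(s, k) = (-5 + k)*(⅔ + s) (A(s, k) = (k - 1*5)*(s + ⅔) = (k - 5)*(⅔ + s) = (-5 + k)*(⅔ + s))
(1*8)*A(4/(-1) - 1/4, -4) = (1*8)*(-10/3 - 5*(4/(-1) - 1/4) + (⅔)*(-4) - 4*(4/(-1) - 1/4)) = 8*(-10/3 - 5*(4*(-1) - 1*¼) - 8/3 - 4*(4*(-1) - 1*¼)) = 8*(-10/3 - 5*(-4 - ¼) - 8/3 - 4*(-4 - ¼)) = 8*(-10/3 - 5*(-17/4) - 8/3 - 4*(-17/4)) = 8*(-10/3 + 85/4 - 8/3 + 17) = 8*(129/4) = 258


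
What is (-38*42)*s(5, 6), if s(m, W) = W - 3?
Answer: -4788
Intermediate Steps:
s(m, W) = -3 + W
(-38*42)*s(5, 6) = (-38*42)*(-3 + 6) = -1596*3 = -4788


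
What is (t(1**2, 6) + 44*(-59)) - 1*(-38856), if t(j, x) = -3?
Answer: 36257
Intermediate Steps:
(t(1**2, 6) + 44*(-59)) - 1*(-38856) = (-3 + 44*(-59)) - 1*(-38856) = (-3 - 2596) + 38856 = -2599 + 38856 = 36257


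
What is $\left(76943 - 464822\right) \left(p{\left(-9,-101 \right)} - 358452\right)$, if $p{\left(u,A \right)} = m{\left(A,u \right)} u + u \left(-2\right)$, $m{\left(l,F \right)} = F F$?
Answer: $139311785277$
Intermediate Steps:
$m{\left(l,F \right)} = F^{2}$
$p{\left(u,A \right)} = u^{3} - 2 u$ ($p{\left(u,A \right)} = u^{2} u + u \left(-2\right) = u^{3} - 2 u$)
$\left(76943 - 464822\right) \left(p{\left(-9,-101 \right)} - 358452\right) = \left(76943 - 464822\right) \left(- 9 \left(-2 + \left(-9\right)^{2}\right) - 358452\right) = - 387879 \left(- 9 \left(-2 + 81\right) - 358452\right) = - 387879 \left(\left(-9\right) 79 - 358452\right) = - 387879 \left(-711 - 358452\right) = \left(-387879\right) \left(-359163\right) = 139311785277$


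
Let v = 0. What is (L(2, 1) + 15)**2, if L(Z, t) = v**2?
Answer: 225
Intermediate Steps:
L(Z, t) = 0 (L(Z, t) = 0**2 = 0)
(L(2, 1) + 15)**2 = (0 + 15)**2 = 15**2 = 225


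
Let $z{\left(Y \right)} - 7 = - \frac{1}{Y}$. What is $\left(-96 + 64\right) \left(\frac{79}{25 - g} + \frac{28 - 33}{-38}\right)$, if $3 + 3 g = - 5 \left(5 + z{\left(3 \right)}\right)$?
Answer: $- \frac{465008}{7771} \approx -59.839$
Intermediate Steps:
$z{\left(Y \right)} = 7 - \frac{1}{Y}$
$g = - \frac{184}{9}$ ($g = -1 + \frac{\left(-5\right) \left(5 + \left(7 - \frac{1}{3}\right)\right)}{3} = -1 + \frac{\left(-5\right) \left(5 + \frac{20}{3}\right)}{3} = -1 + \frac{\left(-5\right) \frac{35}{3}}{3} = -1 + \frac{1}{3} \left(- \frac{175}{3}\right) = -1 - \frac{175}{9} = - \frac{184}{9} \approx -20.444$)
$\left(-96 + 64\right) \left(\frac{79}{25 - g} + \frac{28 - 33}{-38}\right) = \left(-96 + 64\right) \left(\frac{79}{25 - - \frac{184}{9}} + \frac{28 - 33}{-38}\right) = - 32 \left(\frac{79}{25 + \frac{184}{9}} - - \frac{5}{38}\right) = - 32 \left(\frac{79}{\frac{409}{9}} + \frac{5}{38}\right) = - 32 \left(79 \cdot \frac{9}{409} + \frac{5}{38}\right) = - 32 \left(\frac{711}{409} + \frac{5}{38}\right) = \left(-32\right) \frac{29063}{15542} = - \frac{465008}{7771}$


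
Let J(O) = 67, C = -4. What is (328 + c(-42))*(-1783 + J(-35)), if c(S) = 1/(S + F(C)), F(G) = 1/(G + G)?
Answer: -189666048/337 ≈ -5.6281e+5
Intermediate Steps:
F(G) = 1/(2*G)
c(S) = 1/(-1/8 + S) (c(S) = 1/(S + (1/2)/(-4)) = 1/(S + (1/2)*(-1/4)) = 1/(S - 1/8) = 1/(-1/8 + S))
(328 + c(-42))*(-1783 + J(-35)) = (328 + 8/(-1 + 8*(-42)))*(-1783 + 67) = (328 + 8/(-1 - 336))*(-1716) = (328 + 8/(-337))*(-1716) = (328 + 8*(-1/337))*(-1716) = (328 - 8/337)*(-1716) = (110528/337)*(-1716) = -189666048/337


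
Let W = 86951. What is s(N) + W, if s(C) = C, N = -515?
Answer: 86436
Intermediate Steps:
s(N) + W = -515 + 86951 = 86436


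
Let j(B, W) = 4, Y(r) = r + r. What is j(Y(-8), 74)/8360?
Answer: 1/2090 ≈ 0.00047847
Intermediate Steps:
Y(r) = 2*r
j(Y(-8), 74)/8360 = 4/8360 = 4*(1/8360) = 1/2090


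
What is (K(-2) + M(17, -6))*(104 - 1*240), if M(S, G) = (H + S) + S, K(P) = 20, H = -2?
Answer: -7072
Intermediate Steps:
M(S, G) = -2 + 2*S (M(S, G) = (-2 + S) + S = -2 + 2*S)
(K(-2) + M(17, -6))*(104 - 1*240) = (20 + (-2 + 2*17))*(104 - 1*240) = (20 + (-2 + 34))*(104 - 240) = (20 + 32)*(-136) = 52*(-136) = -7072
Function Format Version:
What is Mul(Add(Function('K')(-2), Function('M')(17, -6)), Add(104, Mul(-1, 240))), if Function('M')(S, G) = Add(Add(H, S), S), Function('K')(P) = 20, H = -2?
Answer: -7072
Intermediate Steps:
Function('M')(S, G) = Add(-2, Mul(2, S)) (Function('M')(S, G) = Add(Add(-2, S), S) = Add(-2, Mul(2, S)))
Mul(Add(Function('K')(-2), Function('M')(17, -6)), Add(104, Mul(-1, 240))) = Mul(Add(20, Add(-2, Mul(2, 17))), Add(104, Mul(-1, 240))) = Mul(Add(20, Add(-2, 34)), Add(104, -240)) = Mul(Add(20, 32), -136) = Mul(52, -136) = -7072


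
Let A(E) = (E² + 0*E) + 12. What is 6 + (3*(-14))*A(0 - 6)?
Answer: -2010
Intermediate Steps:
A(E) = 12 + E² (A(E) = (E² + 0) + 12 = E² + 12 = 12 + E²)
6 + (3*(-14))*A(0 - 6) = 6 + (3*(-14))*(12 + (0 - 6)²) = 6 - 42*(12 + (-6)²) = 6 - 42*(12 + 36) = 6 - 42*48 = 6 - 2016 = -2010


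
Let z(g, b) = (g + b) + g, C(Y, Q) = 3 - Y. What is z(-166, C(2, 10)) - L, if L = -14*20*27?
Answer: 7229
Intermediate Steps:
z(g, b) = b + 2*g (z(g, b) = (b + g) + g = b + 2*g)
L = -7560 (L = -280*27 = -7560)
z(-166, C(2, 10)) - L = ((3 - 1*2) + 2*(-166)) - 1*(-7560) = ((3 - 2) - 332) + 7560 = (1 - 332) + 7560 = -331 + 7560 = 7229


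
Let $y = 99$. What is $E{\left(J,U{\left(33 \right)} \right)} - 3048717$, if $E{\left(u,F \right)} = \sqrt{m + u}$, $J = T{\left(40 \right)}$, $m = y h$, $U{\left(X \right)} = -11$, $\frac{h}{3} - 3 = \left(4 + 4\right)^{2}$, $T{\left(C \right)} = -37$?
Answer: $-3048717 + \sqrt{19862} \approx -3.0486 \cdot 10^{6}$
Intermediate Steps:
$h = 201$ ($h = 9 + 3 \left(4 + 4\right)^{2} = 9 + 3 \cdot 8^{2} = 9 + 3 \cdot 64 = 9 + 192 = 201$)
$m = 19899$ ($m = 99 \cdot 201 = 19899$)
$J = -37$
$E{\left(u,F \right)} = \sqrt{19899 + u}$
$E{\left(J,U{\left(33 \right)} \right)} - 3048717 = \sqrt{19899 - 37} - 3048717 = \sqrt{19862} - 3048717 = -3048717 + \sqrt{19862}$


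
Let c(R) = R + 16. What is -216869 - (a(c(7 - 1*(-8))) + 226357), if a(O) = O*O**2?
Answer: -473017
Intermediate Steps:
c(R) = 16 + R
a(O) = O**3
-216869 - (a(c(7 - 1*(-8))) + 226357) = -216869 - ((16 + (7 - 1*(-8)))**3 + 226357) = -216869 - ((16 + (7 + 8))**3 + 226357) = -216869 - ((16 + 15)**3 + 226357) = -216869 - (31**3 + 226357) = -216869 - (29791 + 226357) = -216869 - 1*256148 = -216869 - 256148 = -473017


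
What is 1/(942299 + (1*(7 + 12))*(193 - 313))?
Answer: 1/940019 ≈ 1.0638e-6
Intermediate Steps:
1/(942299 + (1*(7 + 12))*(193 - 313)) = 1/(942299 + (1*19)*(-120)) = 1/(942299 + 19*(-120)) = 1/(942299 - 2280) = 1/940019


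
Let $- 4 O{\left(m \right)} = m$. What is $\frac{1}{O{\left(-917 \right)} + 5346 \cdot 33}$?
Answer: $\frac{4}{706589} \approx 5.661 \cdot 10^{-6}$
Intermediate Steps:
$O{\left(m \right)} = - \frac{m}{4}$
$\frac{1}{O{\left(-917 \right)} + 5346 \cdot 33} = \frac{1}{\left(- \frac{1}{4}\right) \left(-917\right) + 5346 \cdot 33} = \frac{1}{\frac{917}{4} + 176418} = \frac{1}{\frac{706589}{4}} = \frac{4}{706589}$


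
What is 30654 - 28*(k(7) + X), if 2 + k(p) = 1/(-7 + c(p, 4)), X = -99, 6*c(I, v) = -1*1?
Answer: 1439894/43 ≈ 33486.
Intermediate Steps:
c(I, v) = -1/6 (c(I, v) = (-1*1)/6 = (1/6)*(-1) = -1/6)
k(p) = -92/43 (k(p) = -2 + 1/(-7 - 1/6) = -2 + 1/(-43/6) = -2 - 6/43 = -92/43)
30654 - 28*(k(7) + X) = 30654 - 28*(-92/43 - 99) = 30654 - 28*(-4349/43) = 30654 + 121772/43 = 1439894/43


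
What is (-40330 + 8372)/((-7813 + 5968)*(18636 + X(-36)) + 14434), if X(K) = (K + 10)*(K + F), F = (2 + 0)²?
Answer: 15979/17952013 ≈ 0.00089009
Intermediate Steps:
F = 4 (F = 2² = 4)
X(K) = (4 + K)*(10 + K) (X(K) = (K + 10)*(K + 4) = (10 + K)*(4 + K) = (4 + K)*(10 + K))
(-40330 + 8372)/((-7813 + 5968)*(18636 + X(-36)) + 14434) = (-40330 + 8372)/((-7813 + 5968)*(18636 + (40 + (-36)² + 14*(-36))) + 14434) = -31958/(-1845*(18636 + (40 + 1296 - 504)) + 14434) = -31958/(-1845*(18636 + 832) + 14434) = -31958/(-1845*19468 + 14434) = -31958/(-35918460 + 14434) = -31958/(-35904026) = -31958*(-1/35904026) = 15979/17952013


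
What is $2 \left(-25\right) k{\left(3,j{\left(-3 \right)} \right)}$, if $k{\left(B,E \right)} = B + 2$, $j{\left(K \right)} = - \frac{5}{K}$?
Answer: $-250$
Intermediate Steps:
$k{\left(B,E \right)} = 2 + B$
$2 \left(-25\right) k{\left(3,j{\left(-3 \right)} \right)} = 2 \left(-25\right) \left(2 + 3\right) = \left(-50\right) 5 = -250$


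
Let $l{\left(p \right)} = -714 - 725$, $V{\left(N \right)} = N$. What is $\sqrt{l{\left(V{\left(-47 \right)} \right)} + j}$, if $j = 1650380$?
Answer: $\sqrt{1648941} \approx 1284.1$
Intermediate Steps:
$l{\left(p \right)} = -1439$ ($l{\left(p \right)} = -714 - 725 = -1439$)
$\sqrt{l{\left(V{\left(-47 \right)} \right)} + j} = \sqrt{-1439 + 1650380} = \sqrt{1648941}$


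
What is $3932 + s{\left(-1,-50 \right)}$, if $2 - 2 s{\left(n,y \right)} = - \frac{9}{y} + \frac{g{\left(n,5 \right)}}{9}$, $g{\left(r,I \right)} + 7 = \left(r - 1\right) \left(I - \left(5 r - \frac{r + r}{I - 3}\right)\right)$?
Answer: $\frac{3540869}{900} \approx 3934.3$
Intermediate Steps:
$g{\left(r,I \right)} = -7 + \left(-1 + r\right) \left(I - 5 r + \frac{2 r}{-3 + I}\right)$ ($g{\left(r,I \right)} = -7 + \left(r - 1\right) \left(I - \left(5 r - \frac{r + r}{I - 3}\right)\right) = -7 + \left(-1 + r\right) \left(I - \left(5 r - \frac{2 r}{-3 + I}\right)\right) = -7 + \left(-1 + r\right) \left(I - 5 r + \frac{2 r}{-3 + I}\right)$)
$s{\left(n,y \right)} = \frac{5}{3} - \frac{n}{2} + \frac{2 n^{2}}{9} + \frac{9}{2 y}$ ($s{\left(n,y \right)} = 1 - \frac{- \frac{9}{y} + \frac{\frac{1}{-3 + 5} \left(21 - 5^{2} - 17 n - 20 + 17 n^{2} + n 5^{2} - 25 n^{2} + 2 \cdot 5 n\right)}{9}}{2} = 1 - \frac{- \frac{9}{y} + \frac{21 - 25 - 17 n - 20 + 17 n^{2} + n 25 - 25 n^{2} + 10 n}{2} \cdot \frac{1}{9}}{2} = 1 - \frac{- \frac{9}{y} + \frac{21 - 25 - 17 n - 20 + 17 n^{2} + 25 n - 25 n^{2} + 10 n}{2} \cdot \frac{1}{9}}{2} = 1 - \frac{- \frac{9}{y} + \frac{-24 - 8 n^{2} + 18 n}{2} \cdot \frac{1}{9}}{2} = 1 - \frac{- \frac{9}{y} + \left(-12 - 4 n^{2} + 9 n\right) \frac{1}{9}}{2} = 1 - \frac{- \frac{9}{y} - \left(\frac{4}{3} - n + \frac{4 n^{2}}{9}\right)}{2} = 1 - \frac{- \frac{4}{3} + n - \frac{9}{y} - \frac{4 n^{2}}{9}}{2} = 1 + \left(\frac{2}{3} - \frac{n}{2} + \frac{2 n^{2}}{9} + \frac{9}{2 y}\right) = \frac{5}{3} - \frac{n}{2} + \frac{2 n^{2}}{9} + \frac{9}{2 y}$)
$3932 + s{\left(-1,-50 \right)} = 3932 + \frac{81 - - 50 \left(-30 - 4 \left(-1\right)^{2} + 9 \left(-1\right)\right)}{18 \left(-50\right)} = 3932 + \frac{1}{18} \left(- \frac{1}{50}\right) \left(81 - - 50 \left(-30 - 4 - 9\right)\right) = 3932 + \frac{1}{18} \left(- \frac{1}{50}\right) \left(81 - \left(-50\right) \left(-43\right)\right) = 3932 + \frac{1}{18} \left(- \frac{1}{50}\right) \left(81 - 2150\right) = 3932 + \frac{1}{18} \left(- \frac{1}{50}\right) \left(-2069\right) = 3932 + \frac{2069}{900} = \frac{3540869}{900}$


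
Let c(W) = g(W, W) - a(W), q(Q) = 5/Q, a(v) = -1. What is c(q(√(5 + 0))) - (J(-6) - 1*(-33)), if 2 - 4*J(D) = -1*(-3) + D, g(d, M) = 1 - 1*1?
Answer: -133/4 ≈ -33.250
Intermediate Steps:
g(d, M) = 0 (g(d, M) = 1 - 1 = 0)
J(D) = -¼ - D/4 (J(D) = ½ - (-1*(-3) + D)/4 = ½ - (3 + D)/4 = ½ + (-¾ - D/4) = -¼ - D/4)
c(W) = 1 (c(W) = 0 - 1*(-1) = 0 + 1 = 1)
c(q(√(5 + 0))) - (J(-6) - 1*(-33)) = 1 - ((-¼ - ¼*(-6)) - 1*(-33)) = 1 - ((-¼ + 3/2) + 33) = 1 - (5/4 + 33) = 1 - 1*137/4 = 1 - 137/4 = -133/4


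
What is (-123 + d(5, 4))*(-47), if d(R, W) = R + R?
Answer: 5311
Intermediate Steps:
d(R, W) = 2*R
(-123 + d(5, 4))*(-47) = (-123 + 2*5)*(-47) = (-123 + 10)*(-47) = -113*(-47) = 5311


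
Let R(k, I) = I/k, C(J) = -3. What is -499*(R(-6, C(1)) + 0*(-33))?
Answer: -499/2 ≈ -249.50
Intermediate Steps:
-499*(R(-6, C(1)) + 0*(-33)) = -499*(-3/(-6) + 0*(-33)) = -499*(-3*(-⅙) + 0) = -499*(½ + 0) = -499*½ = -499/2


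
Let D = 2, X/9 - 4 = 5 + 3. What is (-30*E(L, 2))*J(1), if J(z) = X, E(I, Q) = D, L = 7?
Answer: -6480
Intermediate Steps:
X = 108 (X = 36 + 9*(5 + 3) = 36 + 9*8 = 36 + 72 = 108)
E(I, Q) = 2
J(z) = 108
(-30*E(L, 2))*J(1) = -30*2*108 = -60*108 = -6480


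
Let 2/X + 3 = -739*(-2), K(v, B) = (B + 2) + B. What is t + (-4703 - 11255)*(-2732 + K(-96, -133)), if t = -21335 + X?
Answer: 70488528677/1475 ≈ 4.7789e+7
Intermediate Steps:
K(v, B) = 2 + 2*B (K(v, B) = (2 + B) + B = 2 + 2*B)
X = 2/1475 (X = 2/(-3 - 739*(-2)) = 2/(-3 + 1478) = 2/1475 ≈ 0.0013559)
t = -31469123/1475 (t = -21335 + 2/1475 = -31469123/1475 ≈ -21335.)
t + (-4703 - 11255)*(-2732 + K(-96, -133)) = -31469123/1475 + (-4703 - 11255)*(-2732 + (2 + 2*(-133))) = -31469123/1475 - 15958*(-2732 + (2 - 266)) = -31469123/1475 - 15958*(-2732 - 264) = -31469123/1475 - 15958*(-2996) = -31469123/1475 + 47810168 = 70488528677/1475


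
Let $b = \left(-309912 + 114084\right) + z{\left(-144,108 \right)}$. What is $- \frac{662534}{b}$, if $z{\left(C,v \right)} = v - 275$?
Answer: $\frac{662534}{195995} \approx 3.3804$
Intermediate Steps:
$z{\left(C,v \right)} = -275 + v$ ($z{\left(C,v \right)} = v - 275 = -275 + v$)
$b = -195995$ ($b = \left(-309912 + 114084\right) + \left(-275 + 108\right) = -195828 - 167 = -195995$)
$- \frac{662534}{b} = - \frac{662534}{-195995} = \left(-662534\right) \left(- \frac{1}{195995}\right) = \frac{662534}{195995}$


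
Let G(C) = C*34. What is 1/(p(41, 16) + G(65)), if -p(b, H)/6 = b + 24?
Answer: 1/1820 ≈ 0.00054945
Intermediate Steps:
p(b, H) = -144 - 6*b (p(b, H) = -6*(b + 24) = -6*(24 + b) = -144 - 6*b)
G(C) = 34*C
1/(p(41, 16) + G(65)) = 1/((-144 - 6*41) + 34*65) = 1/((-144 - 246) + 2210) = 1/(-390 + 2210) = 1/1820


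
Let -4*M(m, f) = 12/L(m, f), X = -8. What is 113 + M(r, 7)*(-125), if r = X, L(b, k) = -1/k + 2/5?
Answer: 4714/3 ≈ 1571.3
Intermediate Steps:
L(b, k) = ⅖ - 1/k (L(b, k) = -1/k + 2*(⅕) = -1/k + ⅖ = ⅖ - 1/k)
r = -8
M(m, f) = -3/(⅖ - 1/f)
113 + M(r, 7)*(-125) = 113 - 15*7/(-5 + 2*7)*(-125) = 113 - 15*7/(-5 + 14)*(-125) = 113 - 15*7/9*(-125) = 113 - 15*7*⅑*(-125) = 113 - 35/3*(-125) = 113 + 4375/3 = 4714/3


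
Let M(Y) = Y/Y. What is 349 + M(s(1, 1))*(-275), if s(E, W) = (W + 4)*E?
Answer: 74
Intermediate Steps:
s(E, W) = E*(4 + W) (s(E, W) = (4 + W)*E = E*(4 + W))
M(Y) = 1
349 + M(s(1, 1))*(-275) = 349 + 1*(-275) = 349 - 275 = 74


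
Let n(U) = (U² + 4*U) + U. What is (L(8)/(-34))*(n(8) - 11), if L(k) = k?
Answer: -372/17 ≈ -21.882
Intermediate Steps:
n(U) = U² + 5*U
(L(8)/(-34))*(n(8) - 11) = (8/(-34))*(8*(5 + 8) - 11) = (8*(-1/34))*(8*13 - 11) = -4*(104 - 11)/17 = -4/17*93 = -372/17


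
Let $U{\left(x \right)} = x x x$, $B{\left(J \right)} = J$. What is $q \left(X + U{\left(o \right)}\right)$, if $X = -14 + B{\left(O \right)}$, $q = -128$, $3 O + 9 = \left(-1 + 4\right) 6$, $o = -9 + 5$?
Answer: $9600$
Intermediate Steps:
$o = -4$
$O = 3$ ($O = -3 + \frac{\left(-1 + 4\right) 6}{3} = -3 + \frac{3 \cdot 6}{3} = -3 + \frac{1}{3} \cdot 18 = -3 + 6 = 3$)
$U{\left(x \right)} = x^{3}$ ($U{\left(x \right)} = x^{2} x = x^{3}$)
$X = -11$ ($X = -14 + 3 = -11$)
$q \left(X + U{\left(o \right)}\right) = - 128 \left(-11 + \left(-4\right)^{3}\right) = - 128 \left(-11 - 64\right) = \left(-128\right) \left(-75\right) = 9600$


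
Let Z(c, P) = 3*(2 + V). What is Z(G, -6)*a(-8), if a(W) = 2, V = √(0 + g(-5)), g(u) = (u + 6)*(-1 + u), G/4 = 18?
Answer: 12 + 6*I*√6 ≈ 12.0 + 14.697*I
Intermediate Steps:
G = 72 (G = 4*18 = 72)
g(u) = (-1 + u)*(6 + u) (g(u) = (6 + u)*(-1 + u) = (-1 + u)*(6 + u))
V = I*√6 (V = √(0 + (-6 + (-5)² + 5*(-5))) = √(0 + (-6 + 25 - 25)) = √(0 - 6) = √(-6) = I*√6 ≈ 2.4495*I)
Z(c, P) = 6 + 3*I*√6 (Z(c, P) = 3*(2 + I*√6) = 6 + 3*I*√6)
Z(G, -6)*a(-8) = (6 + 3*I*√6)*2 = 12 + 6*I*√6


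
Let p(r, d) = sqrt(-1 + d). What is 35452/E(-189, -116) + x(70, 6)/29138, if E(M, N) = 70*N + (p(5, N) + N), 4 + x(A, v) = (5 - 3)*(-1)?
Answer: -4254099043807/988241683597 - 106356*I*sqrt(13)/67831813 ≈ -4.3047 - 0.0056533*I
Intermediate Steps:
x(A, v) = -6 (x(A, v) = -4 + (5 - 3)*(-1) = -4 + 2*(-1) = -4 - 2 = -6)
E(M, N) = sqrt(-1 + N) + 71*N (E(M, N) = 70*N + (sqrt(-1 + N) + N) = 70*N + (N + sqrt(-1 + N)) = sqrt(-1 + N) + 71*N)
35452/E(-189, -116) + x(70, 6)/29138 = 35452/(sqrt(-1 - 116) + 71*(-116)) - 6/29138 = 35452/(sqrt(-117) - 8236) - 6*1/29138 = 35452/(3*I*sqrt(13) - 8236) - 3/14569 = 35452/(-8236 + 3*I*sqrt(13)) - 3/14569 = -3/14569 + 35452/(-8236 + 3*I*sqrt(13))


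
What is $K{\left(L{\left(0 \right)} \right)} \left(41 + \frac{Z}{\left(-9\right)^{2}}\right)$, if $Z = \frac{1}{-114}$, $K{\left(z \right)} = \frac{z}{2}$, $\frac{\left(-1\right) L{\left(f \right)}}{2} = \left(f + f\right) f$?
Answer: $0$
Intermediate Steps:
$L{\left(f \right)} = - 4 f^{2}$ ($L{\left(f \right)} = - 2 \left(f + f\right) f = - 2 \cdot 2 f f = - 2 \cdot 2 f^{2} = - 4 f^{2}$)
$K{\left(z \right)} = \frac{z}{2}$ ($K{\left(z \right)} = z \frac{1}{2} = \frac{z}{2}$)
$Z = - \frac{1}{114} \approx -0.0087719$
$K{\left(L{\left(0 \right)} \right)} \left(41 + \frac{Z}{\left(-9\right)^{2}}\right) = \frac{\left(-4\right) 0^{2}}{2} \left(41 - \frac{1}{114 \left(-9\right)^{2}}\right) = \frac{\left(-4\right) 0}{2} \left(41 - \frac{1}{114 \cdot 81}\right) = \frac{1}{2} \cdot 0 \left(41 - \frac{1}{9234}\right) = 0 \left(41 - \frac{1}{9234}\right) = 0 \cdot \frac{378593}{9234} = 0$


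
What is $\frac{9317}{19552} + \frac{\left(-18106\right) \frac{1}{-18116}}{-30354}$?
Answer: $\frac{640374958597}{1343938648416} \approx 0.47649$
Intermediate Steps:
$\frac{9317}{19552} + \frac{\left(-18106\right) \frac{1}{-18116}}{-30354} = 9317 \cdot \frac{1}{19552} + \left(-18106\right) \left(- \frac{1}{18116}\right) \left(- \frac{1}{30354}\right) = \frac{9317}{19552} + \frac{9053}{9058} \left(- \frac{1}{30354}\right) = \frac{9317}{19552} - \frac{9053}{274946532} = \frac{640374958597}{1343938648416}$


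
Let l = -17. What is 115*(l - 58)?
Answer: -8625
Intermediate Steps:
115*(l - 58) = 115*(-17 - 58) = 115*(-75) = -8625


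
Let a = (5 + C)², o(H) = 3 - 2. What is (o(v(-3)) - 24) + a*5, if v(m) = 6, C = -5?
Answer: -23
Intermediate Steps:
o(H) = 1
a = 0 (a = (5 - 5)² = 0² = 0)
(o(v(-3)) - 24) + a*5 = (1 - 24) + 0*5 = -23 + 0 = -23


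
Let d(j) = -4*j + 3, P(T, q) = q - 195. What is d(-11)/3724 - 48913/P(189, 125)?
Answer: 13011093/18620 ≈ 698.77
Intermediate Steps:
P(T, q) = -195 + q
d(j) = 3 - 4*j
d(-11)/3724 - 48913/P(189, 125) = (3 - 4*(-11))/3724 - 48913/(-195 + 125) = (3 + 44)*(1/3724) - 48913/(-70) = 47*(1/3724) - 48913*(-1/70) = 47/3724 + 48913/70 = 13011093/18620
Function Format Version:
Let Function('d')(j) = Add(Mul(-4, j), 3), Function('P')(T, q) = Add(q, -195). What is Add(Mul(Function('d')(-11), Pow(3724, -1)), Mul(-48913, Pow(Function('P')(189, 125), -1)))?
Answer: Rational(13011093, 18620) ≈ 698.77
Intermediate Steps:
Function('P')(T, q) = Add(-195, q)
Function('d')(j) = Add(3, Mul(-4, j))
Add(Mul(Function('d')(-11), Pow(3724, -1)), Mul(-48913, Pow(Function('P')(189, 125), -1))) = Add(Mul(Add(3, Mul(-4, -11)), Pow(3724, -1)), Mul(-48913, Pow(Add(-195, 125), -1))) = Add(Mul(Add(3, 44), Rational(1, 3724)), Mul(-48913, Pow(-70, -1))) = Add(Mul(47, Rational(1, 3724)), Mul(-48913, Rational(-1, 70))) = Add(Rational(47, 3724), Rational(48913, 70)) = Rational(13011093, 18620)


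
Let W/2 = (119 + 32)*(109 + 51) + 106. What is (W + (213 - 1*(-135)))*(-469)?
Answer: -22924720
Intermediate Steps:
W = 48532 (W = 2*((119 + 32)*(109 + 51) + 106) = 2*(151*160 + 106) = 2*(24160 + 106) = 2*24266 = 48532)
(W + (213 - 1*(-135)))*(-469) = (48532 + (213 - 1*(-135)))*(-469) = (48532 + (213 + 135))*(-469) = (48532 + 348)*(-469) = 48880*(-469) = -22924720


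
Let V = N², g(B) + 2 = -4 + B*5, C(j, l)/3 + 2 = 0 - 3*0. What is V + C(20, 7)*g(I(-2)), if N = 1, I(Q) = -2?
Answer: 97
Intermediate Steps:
C(j, l) = -6 (C(j, l) = -6 + 3*(0 - 3*0) = -6 + 3*(0 + 0) = -6 + 3*0 = -6 + 0 = -6)
g(B) = -6 + 5*B (g(B) = -2 + (-4 + B*5) = -2 + (-4 + 5*B) = -6 + 5*B)
V = 1 (V = 1² = 1)
V + C(20, 7)*g(I(-2)) = 1 - 6*(-6 + 5*(-2)) = 1 - 6*(-6 - 10) = 1 - 6*(-16) = 1 + 96 = 97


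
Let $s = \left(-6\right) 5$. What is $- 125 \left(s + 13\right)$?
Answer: $2125$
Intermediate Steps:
$s = -30$
$- 125 \left(s + 13\right) = - 125 \left(-30 + 13\right) = \left(-125\right) \left(-17\right) = 2125$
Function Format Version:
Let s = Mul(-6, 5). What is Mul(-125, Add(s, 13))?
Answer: 2125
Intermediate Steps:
s = -30
Mul(-125, Add(s, 13)) = Mul(-125, Add(-30, 13)) = Mul(-125, -17) = 2125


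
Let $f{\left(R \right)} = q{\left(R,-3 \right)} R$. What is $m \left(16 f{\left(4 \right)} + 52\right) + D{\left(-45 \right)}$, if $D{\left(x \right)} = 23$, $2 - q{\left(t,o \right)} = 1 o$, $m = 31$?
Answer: $11555$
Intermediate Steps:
$q{\left(t,o \right)} = 2 - o$ ($q{\left(t,o \right)} = 2 - 1 o = 2 - o$)
$f{\left(R \right)} = 5 R$ ($f{\left(R \right)} = \left(2 - -3\right) R = \left(2 + 3\right) R = 5 R$)
$m \left(16 f{\left(4 \right)} + 52\right) + D{\left(-45 \right)} = 31 \left(16 \cdot 5 \cdot 4 + 52\right) + 23 = 31 \left(16 \cdot 20 + 52\right) + 23 = 31 \left(320 + 52\right) + 23 = 31 \cdot 372 + 23 = 11532 + 23 = 11555$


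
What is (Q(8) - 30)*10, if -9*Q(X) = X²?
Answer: -3340/9 ≈ -371.11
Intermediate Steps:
Q(X) = -X²/9
(Q(8) - 30)*10 = (-⅑*8² - 30)*10 = (-⅑*64 - 30)*10 = (-64/9 - 30)*10 = -334/9*10 = -3340/9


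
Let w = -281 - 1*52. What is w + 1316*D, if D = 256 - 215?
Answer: 53623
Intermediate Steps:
w = -333 (w = -281 - 52 = -333)
D = 41
w + 1316*D = -333 + 1316*41 = -333 + 53956 = 53623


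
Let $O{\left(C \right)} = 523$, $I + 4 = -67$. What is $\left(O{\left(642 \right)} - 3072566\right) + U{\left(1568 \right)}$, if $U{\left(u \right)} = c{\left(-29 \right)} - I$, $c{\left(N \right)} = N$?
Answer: $-3072001$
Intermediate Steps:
$I = -71$ ($I = -4 - 67 = -71$)
$U{\left(u \right)} = 42$ ($U{\left(u \right)} = -29 - -71 = -29 + 71 = 42$)
$\left(O{\left(642 \right)} - 3072566\right) + U{\left(1568 \right)} = \left(523 - 3072566\right) + 42 = -3072043 + 42 = -3072001$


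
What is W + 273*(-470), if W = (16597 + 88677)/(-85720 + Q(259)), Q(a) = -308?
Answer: -5519178977/43014 ≈ -1.2831e+5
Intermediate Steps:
W = -52637/43014 (W = (16597 + 88677)/(-85720 - 308) = 105274/(-86028) = 105274*(-1/86028) = -52637/43014 ≈ -1.2237)
W + 273*(-470) = -52637/43014 + 273*(-470) = -52637/43014 - 128310 = -5519178977/43014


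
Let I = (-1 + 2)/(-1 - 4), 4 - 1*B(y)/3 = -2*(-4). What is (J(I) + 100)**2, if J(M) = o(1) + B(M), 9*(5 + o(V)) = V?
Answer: 559504/81 ≈ 6907.5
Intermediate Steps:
B(y) = -12 (B(y) = 12 - (-6)*(-4) = 12 - 3*8 = 12 - 24 = -12)
I = -1/5 (I = 1/(-5) = 1*(-1/5) = -1/5 ≈ -0.20000)
o(V) = -5 + V/9
J(M) = -152/9 (J(M) = (-5 + (1/9)*1) - 12 = (-5 + 1/9) - 12 = -44/9 - 12 = -152/9)
(J(I) + 100)**2 = (-152/9 + 100)**2 = (748/9)**2 = 559504/81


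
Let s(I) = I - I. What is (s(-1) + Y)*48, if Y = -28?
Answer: -1344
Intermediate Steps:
s(I) = 0
(s(-1) + Y)*48 = (0 - 28)*48 = -28*48 = -1344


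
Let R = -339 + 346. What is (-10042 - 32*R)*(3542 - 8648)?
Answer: 52418196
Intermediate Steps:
R = 7
(-10042 - 32*R)*(3542 - 8648) = (-10042 - 32*7)*(3542 - 8648) = (-10042 - 224)*(-5106) = -10266*(-5106) = 52418196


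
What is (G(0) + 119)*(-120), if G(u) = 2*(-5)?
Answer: -13080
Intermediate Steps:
G(u) = -10
(G(0) + 119)*(-120) = (-10 + 119)*(-120) = 109*(-120) = -13080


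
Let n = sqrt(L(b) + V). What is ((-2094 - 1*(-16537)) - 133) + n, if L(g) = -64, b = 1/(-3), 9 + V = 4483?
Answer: 14310 + 21*sqrt(10) ≈ 14376.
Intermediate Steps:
V = 4474 (V = -9 + 4483 = 4474)
b = -1/3 ≈ -0.33333
n = 21*sqrt(10) (n = sqrt(-64 + 4474) = sqrt(4410) = 21*sqrt(10) ≈ 66.408)
((-2094 - 1*(-16537)) - 133) + n = ((-2094 - 1*(-16537)) - 133) + 21*sqrt(10) = ((-2094 + 16537) - 133) + 21*sqrt(10) = (14443 - 133) + 21*sqrt(10) = 14310 + 21*sqrt(10)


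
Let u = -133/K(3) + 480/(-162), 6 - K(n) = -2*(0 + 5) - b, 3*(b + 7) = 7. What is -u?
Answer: 13493/918 ≈ 14.698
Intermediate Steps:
b = -14/3 (b = -7 + (⅓)*7 = -7 + 7/3 = -14/3 ≈ -4.6667)
K(n) = 34/3 (K(n) = 6 - (-2*(0 + 5) - 1*(-14/3)) = 6 - (-2*5 + 14/3) = 6 - (-10 + 14/3) = 6 - 1*(-16/3) = 6 + 16/3 = 34/3)
u = -13493/918 (u = -133/34/3 + 480/(-162) = -133*3/34 + 480*(-1/162) = -399/34 - 80/27 = -13493/918 ≈ -14.698)
-u = -1*(-13493/918) = 13493/918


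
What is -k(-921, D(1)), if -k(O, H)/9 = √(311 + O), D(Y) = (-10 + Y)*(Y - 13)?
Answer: 9*I*√610 ≈ 222.28*I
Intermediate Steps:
D(Y) = (-13 + Y)*(-10 + Y) (D(Y) = (-10 + Y)*(-13 + Y) = (-13 + Y)*(-10 + Y))
k(O, H) = -9*√(311 + O)
-k(-921, D(1)) = -(-9)*√(311 - 921) = -(-9)*√(-610) = -(-9)*I*√610 = 9*I*√610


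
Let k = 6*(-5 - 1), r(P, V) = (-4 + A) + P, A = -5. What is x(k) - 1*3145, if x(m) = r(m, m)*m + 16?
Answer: -1509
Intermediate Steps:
r(P, V) = -9 + P (r(P, V) = (-4 - 5) + P = -9 + P)
k = -36 (k = 6*(-6) = -36)
x(m) = 16 + m*(-9 + m) (x(m) = (-9 + m)*m + 16 = m*(-9 + m) + 16 = 16 + m*(-9 + m))
x(k) - 1*3145 = (16 - 36*(-9 - 36)) - 1*3145 = (16 - 36*(-45)) - 3145 = (16 + 1620) - 3145 = 1636 - 3145 = -1509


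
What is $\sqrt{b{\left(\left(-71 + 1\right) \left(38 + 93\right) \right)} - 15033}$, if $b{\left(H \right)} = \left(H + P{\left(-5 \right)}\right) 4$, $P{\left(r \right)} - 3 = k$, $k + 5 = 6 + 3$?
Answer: $i \sqrt{51685} \approx 227.34 i$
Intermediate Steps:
$k = 4$ ($k = -5 + \left(6 + 3\right) = -5 + 9 = 4$)
$P{\left(r \right)} = 7$ ($P{\left(r \right)} = 3 + 4 = 7$)
$b{\left(H \right)} = 28 + 4 H$ ($b{\left(H \right)} = \left(H + 7\right) 4 = \left(7 + H\right) 4 = 28 + 4 H$)
$\sqrt{b{\left(\left(-71 + 1\right) \left(38 + 93\right) \right)} - 15033} = \sqrt{\left(28 + 4 \left(-71 + 1\right) \left(38 + 93\right)\right) - 15033} = \sqrt{\left(28 + 4 \left(\left(-70\right) 131\right)\right) - 15033} = \sqrt{\left(28 + 4 \left(-9170\right)\right) - 15033} = \sqrt{\left(28 - 36680\right) - 15033} = \sqrt{-36652 - 15033} = \sqrt{-51685} = i \sqrt{51685}$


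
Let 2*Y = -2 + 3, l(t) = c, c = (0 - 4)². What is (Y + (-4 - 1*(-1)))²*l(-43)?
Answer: 100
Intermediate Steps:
c = 16 (c = (-4)² = 16)
l(t) = 16
Y = ½ (Y = (-2 + 3)/2 = (½)*1 = ½ ≈ 0.50000)
(Y + (-4 - 1*(-1)))²*l(-43) = (½ + (-4 - 1*(-1)))²*16 = (½ + (-4 + 1))²*16 = (½ - 3)²*16 = (-5/2)²*16 = (25/4)*16 = 100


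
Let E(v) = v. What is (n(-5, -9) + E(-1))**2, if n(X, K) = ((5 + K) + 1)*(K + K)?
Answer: 2809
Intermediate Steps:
n(X, K) = 2*K*(6 + K) (n(X, K) = (6 + K)*(2*K) = 2*K*(6 + K))
(n(-5, -9) + E(-1))**2 = (2*(-9)*(6 - 9) - 1)**2 = (2*(-9)*(-3) - 1)**2 = (54 - 1)**2 = 53**2 = 2809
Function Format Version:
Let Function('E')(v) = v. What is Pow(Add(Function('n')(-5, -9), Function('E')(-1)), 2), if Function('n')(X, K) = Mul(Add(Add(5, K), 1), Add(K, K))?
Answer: 2809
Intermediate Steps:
Function('n')(X, K) = Mul(2, K, Add(6, K)) (Function('n')(X, K) = Mul(Add(6, K), Mul(2, K)) = Mul(2, K, Add(6, K)))
Pow(Add(Function('n')(-5, -9), Function('E')(-1)), 2) = Pow(Add(Mul(2, -9, Add(6, -9)), -1), 2) = Pow(Add(Mul(2, -9, -3), -1), 2) = Pow(Add(54, -1), 2) = Pow(53, 2) = 2809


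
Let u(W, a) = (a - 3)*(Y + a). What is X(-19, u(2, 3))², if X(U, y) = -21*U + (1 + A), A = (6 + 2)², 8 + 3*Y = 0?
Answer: 215296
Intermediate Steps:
Y = -8/3 (Y = -8/3 + (⅓)*0 = -8/3 + 0 = -8/3 ≈ -2.6667)
A = 64 (A = 8² = 64)
u(W, a) = (-3 + a)*(-8/3 + a) (u(W, a) = (a - 3)*(-8/3 + a) = (-3 + a)*(-8/3 + a))
X(U, y) = 65 - 21*U (X(U, y) = -21*U + (1 + 64) = -21*U + 65 = 65 - 21*U)
X(-19, u(2, 3))² = (65 - 21*(-19))² = (65 + 399)² = 464² = 215296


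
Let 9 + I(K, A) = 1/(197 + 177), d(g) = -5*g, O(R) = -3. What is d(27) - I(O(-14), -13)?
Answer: -47125/374 ≈ -126.00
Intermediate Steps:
I(K, A) = -3365/374 (I(K, A) = -9 + 1/(197 + 177) = -9 + 1/374 = -3365/374)
d(27) - I(O(-14), -13) = -5*27 - 1*(-3365/374) = -135 + 3365/374 = -47125/374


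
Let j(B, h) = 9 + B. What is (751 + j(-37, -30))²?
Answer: 522729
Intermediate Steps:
(751 + j(-37, -30))² = (751 + (9 - 37))² = (751 - 28)² = 723² = 522729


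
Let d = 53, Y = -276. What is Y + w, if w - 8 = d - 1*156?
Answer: -371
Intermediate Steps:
w = -95 (w = 8 + (53 - 1*156) = 8 + (53 - 156) = 8 - 103 = -95)
Y + w = -276 - 95 = -371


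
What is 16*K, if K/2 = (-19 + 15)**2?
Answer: 512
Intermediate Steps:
K = 32 (K = 2*(-19 + 15)**2 = 2*(-4)**2 = 2*16 = 32)
16*K = 16*32 = 512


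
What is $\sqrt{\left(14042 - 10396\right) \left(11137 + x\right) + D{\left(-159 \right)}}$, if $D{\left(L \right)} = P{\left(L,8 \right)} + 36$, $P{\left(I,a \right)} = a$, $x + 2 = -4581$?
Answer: $14 \sqrt{121918} \approx 4888.3$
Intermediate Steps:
$x = -4583$ ($x = -2 - 4581 = -4583$)
$D{\left(L \right)} = 44$ ($D{\left(L \right)} = 8 + 36 = 44$)
$\sqrt{\left(14042 - 10396\right) \left(11137 + x\right) + D{\left(-159 \right)}} = \sqrt{\left(14042 - 10396\right) \left(11137 - 4583\right) + 44} = \sqrt{3646 \cdot 6554 + 44} = \sqrt{23895884 + 44} = \sqrt{23895928} = 14 \sqrt{121918}$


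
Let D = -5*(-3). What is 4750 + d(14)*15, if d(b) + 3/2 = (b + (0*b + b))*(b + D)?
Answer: 33815/2 ≈ 16908.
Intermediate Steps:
D = 15
d(b) = -3/2 + 2*b*(15 + b) (d(b) = -3/2 + (b + (0*b + b))*(b + 15) = -3/2 + (b + (0 + b))*(15 + b) = -3/2 + (b + b)*(15 + b) = -3/2 + (2*b)*(15 + b) = -3/2 + 2*b*(15 + b))
4750 + d(14)*15 = 4750 + (-3/2 + 2*14² + 30*14)*15 = 4750 + (-3/2 + 2*196 + 420)*15 = 4750 + (-3/2 + 392 + 420)*15 = 4750 + (1621/2)*15 = 4750 + 24315/2 = 33815/2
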